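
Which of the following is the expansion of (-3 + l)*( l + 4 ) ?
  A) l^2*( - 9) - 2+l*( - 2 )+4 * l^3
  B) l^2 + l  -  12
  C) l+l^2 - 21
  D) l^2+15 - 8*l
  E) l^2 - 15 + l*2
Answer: B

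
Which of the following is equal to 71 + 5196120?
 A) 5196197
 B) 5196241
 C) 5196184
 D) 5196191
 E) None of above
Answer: D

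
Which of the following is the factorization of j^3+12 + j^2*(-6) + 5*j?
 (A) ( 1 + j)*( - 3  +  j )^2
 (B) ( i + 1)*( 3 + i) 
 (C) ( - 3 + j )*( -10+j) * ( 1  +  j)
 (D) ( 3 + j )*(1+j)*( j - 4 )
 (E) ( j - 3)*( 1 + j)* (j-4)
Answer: E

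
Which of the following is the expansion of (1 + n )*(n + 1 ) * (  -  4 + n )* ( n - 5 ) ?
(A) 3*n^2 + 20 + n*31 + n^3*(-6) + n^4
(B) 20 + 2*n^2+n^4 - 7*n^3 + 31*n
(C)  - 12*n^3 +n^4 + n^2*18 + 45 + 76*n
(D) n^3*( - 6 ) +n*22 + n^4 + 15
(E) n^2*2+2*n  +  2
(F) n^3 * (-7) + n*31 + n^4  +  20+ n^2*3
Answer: F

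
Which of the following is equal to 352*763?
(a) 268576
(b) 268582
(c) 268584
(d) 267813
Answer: a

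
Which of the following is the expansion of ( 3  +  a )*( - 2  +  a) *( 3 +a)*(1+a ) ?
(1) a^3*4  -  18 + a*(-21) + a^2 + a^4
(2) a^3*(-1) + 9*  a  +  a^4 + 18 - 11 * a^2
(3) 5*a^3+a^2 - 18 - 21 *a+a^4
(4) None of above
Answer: 3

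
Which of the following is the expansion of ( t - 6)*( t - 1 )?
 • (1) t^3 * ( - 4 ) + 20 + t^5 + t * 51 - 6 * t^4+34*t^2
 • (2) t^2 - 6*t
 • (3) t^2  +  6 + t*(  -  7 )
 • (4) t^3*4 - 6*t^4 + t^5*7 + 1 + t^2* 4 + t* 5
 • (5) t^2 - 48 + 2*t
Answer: 3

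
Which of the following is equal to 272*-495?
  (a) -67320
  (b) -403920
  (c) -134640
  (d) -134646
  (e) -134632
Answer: c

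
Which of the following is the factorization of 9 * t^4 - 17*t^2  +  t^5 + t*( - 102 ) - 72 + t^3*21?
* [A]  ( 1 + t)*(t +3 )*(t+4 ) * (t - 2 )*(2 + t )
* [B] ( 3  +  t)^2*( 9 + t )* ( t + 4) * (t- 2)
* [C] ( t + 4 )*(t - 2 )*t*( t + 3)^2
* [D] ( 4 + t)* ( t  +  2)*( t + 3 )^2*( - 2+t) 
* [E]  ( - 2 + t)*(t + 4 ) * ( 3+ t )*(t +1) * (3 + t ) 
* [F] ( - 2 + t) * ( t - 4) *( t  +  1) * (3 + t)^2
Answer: E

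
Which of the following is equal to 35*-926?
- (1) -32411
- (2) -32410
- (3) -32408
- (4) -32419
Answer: 2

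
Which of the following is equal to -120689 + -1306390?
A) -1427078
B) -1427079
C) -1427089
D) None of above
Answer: B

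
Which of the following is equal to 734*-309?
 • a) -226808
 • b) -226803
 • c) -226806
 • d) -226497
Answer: c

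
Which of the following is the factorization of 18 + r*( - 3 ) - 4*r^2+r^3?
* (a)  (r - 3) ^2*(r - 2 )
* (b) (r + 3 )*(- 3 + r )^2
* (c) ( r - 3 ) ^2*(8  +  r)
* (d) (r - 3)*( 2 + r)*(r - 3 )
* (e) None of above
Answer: d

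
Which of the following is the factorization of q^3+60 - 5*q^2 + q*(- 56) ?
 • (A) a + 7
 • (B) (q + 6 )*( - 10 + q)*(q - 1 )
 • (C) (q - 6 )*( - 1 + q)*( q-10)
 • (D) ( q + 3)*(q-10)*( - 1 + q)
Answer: B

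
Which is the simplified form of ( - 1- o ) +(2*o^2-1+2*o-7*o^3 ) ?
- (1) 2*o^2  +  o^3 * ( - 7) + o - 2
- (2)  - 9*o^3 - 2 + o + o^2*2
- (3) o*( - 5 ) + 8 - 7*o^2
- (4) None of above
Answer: 1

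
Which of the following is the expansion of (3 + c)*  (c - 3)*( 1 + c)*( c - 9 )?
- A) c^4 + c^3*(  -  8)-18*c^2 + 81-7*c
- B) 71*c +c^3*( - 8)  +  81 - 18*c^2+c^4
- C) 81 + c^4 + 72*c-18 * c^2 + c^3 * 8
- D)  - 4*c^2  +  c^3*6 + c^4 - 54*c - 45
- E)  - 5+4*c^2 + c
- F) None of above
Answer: F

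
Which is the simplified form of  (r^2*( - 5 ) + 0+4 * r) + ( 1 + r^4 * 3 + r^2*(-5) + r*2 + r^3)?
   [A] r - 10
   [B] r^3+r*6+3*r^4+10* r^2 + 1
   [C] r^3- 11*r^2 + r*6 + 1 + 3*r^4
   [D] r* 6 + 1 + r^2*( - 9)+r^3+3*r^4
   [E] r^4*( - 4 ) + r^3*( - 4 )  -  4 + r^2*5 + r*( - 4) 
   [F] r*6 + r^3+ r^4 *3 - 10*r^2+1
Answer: F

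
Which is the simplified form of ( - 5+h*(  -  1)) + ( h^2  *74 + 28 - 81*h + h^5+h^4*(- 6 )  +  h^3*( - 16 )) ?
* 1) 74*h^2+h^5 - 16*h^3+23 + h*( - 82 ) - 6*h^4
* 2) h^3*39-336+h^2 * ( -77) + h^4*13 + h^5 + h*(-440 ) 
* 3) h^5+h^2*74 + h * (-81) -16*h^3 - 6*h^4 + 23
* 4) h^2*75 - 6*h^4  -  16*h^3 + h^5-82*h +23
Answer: 1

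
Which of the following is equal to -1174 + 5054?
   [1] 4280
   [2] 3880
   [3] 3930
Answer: 2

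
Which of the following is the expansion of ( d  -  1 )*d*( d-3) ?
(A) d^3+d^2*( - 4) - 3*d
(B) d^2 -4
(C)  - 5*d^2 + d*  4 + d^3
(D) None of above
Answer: D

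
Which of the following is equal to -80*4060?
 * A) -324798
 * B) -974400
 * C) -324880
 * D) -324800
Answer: D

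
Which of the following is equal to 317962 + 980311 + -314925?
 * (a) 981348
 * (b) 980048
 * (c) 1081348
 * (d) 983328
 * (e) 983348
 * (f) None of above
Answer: e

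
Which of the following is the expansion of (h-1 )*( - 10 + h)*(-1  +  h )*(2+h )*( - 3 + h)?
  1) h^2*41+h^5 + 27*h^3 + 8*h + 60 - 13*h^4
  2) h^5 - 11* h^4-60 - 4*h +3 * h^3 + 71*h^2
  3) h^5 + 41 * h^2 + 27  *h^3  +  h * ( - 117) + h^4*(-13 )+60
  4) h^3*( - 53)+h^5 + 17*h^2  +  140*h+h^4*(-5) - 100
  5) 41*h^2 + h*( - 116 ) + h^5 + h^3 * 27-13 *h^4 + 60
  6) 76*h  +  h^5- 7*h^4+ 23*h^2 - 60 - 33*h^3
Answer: 5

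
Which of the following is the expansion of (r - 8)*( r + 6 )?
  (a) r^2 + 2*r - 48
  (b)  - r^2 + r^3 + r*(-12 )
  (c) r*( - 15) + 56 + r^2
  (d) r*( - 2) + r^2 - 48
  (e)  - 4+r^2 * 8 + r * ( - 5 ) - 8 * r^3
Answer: d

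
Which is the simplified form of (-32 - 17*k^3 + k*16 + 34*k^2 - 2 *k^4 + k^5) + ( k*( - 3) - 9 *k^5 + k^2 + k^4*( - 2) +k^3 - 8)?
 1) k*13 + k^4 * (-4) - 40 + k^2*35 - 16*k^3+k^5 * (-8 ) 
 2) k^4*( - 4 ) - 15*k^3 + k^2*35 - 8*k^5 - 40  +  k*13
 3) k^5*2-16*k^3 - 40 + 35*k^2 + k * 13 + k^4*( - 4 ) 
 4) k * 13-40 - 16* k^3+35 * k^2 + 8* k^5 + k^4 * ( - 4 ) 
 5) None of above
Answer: 1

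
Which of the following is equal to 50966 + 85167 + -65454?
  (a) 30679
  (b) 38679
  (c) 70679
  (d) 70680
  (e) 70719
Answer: c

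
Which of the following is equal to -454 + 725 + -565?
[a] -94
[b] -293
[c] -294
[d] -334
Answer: c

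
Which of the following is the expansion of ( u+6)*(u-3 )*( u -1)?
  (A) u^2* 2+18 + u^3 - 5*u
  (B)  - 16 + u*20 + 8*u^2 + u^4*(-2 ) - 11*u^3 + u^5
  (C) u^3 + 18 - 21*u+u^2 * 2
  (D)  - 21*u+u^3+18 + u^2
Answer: C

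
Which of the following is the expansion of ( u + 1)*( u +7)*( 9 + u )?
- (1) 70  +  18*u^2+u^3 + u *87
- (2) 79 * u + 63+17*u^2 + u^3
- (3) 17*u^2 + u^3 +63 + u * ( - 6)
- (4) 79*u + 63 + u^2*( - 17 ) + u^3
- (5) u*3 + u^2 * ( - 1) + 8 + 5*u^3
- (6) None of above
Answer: 2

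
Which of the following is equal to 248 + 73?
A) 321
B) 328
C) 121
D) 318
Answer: A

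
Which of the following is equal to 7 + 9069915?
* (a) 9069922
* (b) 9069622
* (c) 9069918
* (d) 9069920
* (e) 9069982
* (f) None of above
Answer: a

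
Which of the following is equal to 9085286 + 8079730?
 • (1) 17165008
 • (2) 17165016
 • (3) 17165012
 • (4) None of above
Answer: 2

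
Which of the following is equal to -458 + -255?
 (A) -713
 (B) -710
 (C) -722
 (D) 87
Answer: A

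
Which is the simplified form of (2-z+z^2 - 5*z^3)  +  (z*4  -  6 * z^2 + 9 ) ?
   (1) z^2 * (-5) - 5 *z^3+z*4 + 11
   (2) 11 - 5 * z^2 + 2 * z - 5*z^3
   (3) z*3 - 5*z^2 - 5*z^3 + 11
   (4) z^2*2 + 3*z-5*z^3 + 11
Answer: 3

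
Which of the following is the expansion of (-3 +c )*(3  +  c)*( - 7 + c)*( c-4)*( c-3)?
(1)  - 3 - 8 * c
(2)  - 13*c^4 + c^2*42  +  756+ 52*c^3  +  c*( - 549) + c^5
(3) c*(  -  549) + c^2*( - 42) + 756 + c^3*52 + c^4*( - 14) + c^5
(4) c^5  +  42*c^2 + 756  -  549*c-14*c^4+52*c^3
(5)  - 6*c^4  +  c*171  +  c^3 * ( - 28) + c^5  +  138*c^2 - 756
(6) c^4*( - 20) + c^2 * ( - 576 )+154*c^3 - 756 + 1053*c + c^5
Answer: 4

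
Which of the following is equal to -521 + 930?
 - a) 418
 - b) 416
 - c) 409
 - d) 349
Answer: c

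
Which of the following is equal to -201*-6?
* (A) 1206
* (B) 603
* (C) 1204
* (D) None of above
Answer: A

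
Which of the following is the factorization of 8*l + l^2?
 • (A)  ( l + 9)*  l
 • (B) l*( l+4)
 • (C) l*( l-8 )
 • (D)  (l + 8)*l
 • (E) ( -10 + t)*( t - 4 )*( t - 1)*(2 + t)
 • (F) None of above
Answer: D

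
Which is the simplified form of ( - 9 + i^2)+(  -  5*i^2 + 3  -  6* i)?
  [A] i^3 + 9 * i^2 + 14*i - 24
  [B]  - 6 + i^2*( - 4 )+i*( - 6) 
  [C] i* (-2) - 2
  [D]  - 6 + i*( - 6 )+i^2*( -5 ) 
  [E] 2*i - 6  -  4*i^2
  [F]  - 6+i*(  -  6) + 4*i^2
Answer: B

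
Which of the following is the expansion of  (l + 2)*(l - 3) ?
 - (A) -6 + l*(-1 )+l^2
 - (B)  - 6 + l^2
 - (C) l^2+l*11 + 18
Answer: A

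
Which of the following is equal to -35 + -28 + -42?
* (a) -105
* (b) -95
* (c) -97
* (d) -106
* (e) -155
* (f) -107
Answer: a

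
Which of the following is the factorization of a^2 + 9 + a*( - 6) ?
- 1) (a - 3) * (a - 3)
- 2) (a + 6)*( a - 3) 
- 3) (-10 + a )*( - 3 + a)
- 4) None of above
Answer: 1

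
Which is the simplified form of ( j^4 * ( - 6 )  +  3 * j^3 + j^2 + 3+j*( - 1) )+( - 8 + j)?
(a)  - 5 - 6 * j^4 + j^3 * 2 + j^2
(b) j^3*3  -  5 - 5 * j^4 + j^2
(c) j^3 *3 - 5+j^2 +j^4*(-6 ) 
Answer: c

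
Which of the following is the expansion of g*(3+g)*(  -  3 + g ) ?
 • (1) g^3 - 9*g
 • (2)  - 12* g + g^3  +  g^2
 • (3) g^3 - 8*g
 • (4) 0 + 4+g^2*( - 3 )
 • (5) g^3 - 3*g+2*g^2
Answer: 1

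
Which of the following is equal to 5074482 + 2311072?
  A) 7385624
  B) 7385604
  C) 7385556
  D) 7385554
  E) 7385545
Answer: D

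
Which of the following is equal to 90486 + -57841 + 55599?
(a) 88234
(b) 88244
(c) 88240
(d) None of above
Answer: b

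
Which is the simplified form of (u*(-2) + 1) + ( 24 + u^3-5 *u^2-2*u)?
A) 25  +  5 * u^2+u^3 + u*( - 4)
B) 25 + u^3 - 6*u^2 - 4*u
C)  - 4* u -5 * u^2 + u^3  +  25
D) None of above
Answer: C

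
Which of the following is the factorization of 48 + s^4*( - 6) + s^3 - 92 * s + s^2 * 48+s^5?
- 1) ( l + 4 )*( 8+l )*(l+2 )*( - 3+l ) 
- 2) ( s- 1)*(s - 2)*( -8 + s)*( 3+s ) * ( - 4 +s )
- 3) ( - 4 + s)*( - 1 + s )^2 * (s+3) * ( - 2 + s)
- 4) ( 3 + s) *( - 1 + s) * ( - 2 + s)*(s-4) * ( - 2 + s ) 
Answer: 4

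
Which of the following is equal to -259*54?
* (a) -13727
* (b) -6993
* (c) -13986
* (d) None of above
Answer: c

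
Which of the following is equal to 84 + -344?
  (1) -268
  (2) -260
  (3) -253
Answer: 2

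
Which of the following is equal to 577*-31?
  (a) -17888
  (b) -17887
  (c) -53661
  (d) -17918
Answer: b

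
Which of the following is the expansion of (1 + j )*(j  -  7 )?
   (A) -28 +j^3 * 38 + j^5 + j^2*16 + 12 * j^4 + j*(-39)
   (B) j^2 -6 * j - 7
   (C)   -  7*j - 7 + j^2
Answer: B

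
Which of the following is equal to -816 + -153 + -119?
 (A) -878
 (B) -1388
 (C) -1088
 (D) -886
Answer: C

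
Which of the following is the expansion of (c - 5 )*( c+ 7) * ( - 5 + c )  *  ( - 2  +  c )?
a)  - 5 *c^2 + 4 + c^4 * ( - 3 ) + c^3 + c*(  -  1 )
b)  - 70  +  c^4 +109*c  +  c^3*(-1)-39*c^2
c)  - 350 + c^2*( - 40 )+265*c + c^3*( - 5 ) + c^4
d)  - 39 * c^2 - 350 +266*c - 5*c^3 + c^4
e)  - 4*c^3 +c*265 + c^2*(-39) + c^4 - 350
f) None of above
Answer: f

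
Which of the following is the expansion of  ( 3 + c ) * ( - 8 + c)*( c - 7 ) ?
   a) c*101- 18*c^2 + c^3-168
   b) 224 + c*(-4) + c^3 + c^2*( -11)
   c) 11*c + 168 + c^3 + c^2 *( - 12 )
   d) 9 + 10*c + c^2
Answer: c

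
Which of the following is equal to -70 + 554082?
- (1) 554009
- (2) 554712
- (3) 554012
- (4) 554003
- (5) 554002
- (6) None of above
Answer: 3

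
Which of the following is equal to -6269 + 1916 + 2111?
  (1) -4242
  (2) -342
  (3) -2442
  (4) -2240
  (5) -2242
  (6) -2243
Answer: 5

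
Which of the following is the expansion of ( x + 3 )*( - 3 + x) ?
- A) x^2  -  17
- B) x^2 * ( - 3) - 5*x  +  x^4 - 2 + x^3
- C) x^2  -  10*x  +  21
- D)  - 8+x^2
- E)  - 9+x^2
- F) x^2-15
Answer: E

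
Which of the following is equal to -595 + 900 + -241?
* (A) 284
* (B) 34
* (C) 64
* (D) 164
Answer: C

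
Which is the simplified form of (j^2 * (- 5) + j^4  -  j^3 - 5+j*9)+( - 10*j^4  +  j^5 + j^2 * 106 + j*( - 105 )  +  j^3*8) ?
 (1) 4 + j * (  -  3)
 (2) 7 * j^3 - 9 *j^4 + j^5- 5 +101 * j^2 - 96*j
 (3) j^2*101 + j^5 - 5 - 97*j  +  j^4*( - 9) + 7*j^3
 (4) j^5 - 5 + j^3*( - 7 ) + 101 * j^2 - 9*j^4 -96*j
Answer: 2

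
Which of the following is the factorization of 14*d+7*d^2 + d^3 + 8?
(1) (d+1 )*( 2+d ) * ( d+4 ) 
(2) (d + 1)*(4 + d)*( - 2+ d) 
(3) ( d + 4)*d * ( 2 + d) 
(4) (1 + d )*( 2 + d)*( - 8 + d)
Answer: 1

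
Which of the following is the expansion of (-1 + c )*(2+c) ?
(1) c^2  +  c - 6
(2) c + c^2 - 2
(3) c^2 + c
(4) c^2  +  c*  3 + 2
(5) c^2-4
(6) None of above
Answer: 2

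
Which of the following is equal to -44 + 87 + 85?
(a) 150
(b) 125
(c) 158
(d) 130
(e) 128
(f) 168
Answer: e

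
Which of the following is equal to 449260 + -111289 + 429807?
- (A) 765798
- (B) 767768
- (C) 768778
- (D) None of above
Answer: D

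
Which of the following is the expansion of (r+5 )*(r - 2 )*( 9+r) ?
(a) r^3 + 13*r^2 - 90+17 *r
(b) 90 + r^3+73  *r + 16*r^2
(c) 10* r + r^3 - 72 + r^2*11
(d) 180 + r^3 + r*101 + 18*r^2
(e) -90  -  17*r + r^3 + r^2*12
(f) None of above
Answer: f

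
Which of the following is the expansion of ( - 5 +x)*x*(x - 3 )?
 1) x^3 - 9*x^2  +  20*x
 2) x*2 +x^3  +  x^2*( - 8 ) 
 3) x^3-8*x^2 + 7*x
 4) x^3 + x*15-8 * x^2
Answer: 4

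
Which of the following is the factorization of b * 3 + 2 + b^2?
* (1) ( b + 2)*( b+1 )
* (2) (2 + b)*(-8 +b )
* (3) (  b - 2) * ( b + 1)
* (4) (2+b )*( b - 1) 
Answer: 1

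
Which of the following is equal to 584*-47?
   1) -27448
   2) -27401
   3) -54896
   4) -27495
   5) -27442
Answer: 1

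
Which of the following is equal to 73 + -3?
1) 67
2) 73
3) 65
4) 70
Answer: 4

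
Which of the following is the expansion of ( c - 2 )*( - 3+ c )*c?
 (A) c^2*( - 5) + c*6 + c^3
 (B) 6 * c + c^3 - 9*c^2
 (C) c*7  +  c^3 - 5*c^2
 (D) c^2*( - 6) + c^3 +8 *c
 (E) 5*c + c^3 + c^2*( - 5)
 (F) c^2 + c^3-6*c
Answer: A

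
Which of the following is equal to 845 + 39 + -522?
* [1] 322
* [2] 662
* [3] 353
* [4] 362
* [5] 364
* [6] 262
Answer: 4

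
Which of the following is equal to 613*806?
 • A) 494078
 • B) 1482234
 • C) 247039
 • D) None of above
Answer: A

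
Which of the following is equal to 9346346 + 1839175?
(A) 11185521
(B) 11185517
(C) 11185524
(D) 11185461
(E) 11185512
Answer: A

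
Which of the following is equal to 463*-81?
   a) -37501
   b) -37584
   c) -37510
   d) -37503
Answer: d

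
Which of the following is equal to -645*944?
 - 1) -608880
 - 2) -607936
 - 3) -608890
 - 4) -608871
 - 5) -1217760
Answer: 1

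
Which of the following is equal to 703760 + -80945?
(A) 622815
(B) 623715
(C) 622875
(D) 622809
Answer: A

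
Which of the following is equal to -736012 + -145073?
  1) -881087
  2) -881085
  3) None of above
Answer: 2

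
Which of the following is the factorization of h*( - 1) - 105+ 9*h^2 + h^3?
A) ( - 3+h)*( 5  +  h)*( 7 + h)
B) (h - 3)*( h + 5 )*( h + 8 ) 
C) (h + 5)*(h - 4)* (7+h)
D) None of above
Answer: A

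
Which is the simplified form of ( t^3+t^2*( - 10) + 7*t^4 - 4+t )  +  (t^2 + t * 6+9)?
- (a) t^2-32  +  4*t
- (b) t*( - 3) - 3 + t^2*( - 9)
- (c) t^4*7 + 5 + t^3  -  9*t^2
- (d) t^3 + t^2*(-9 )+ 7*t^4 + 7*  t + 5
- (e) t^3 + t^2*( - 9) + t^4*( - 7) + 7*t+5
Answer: d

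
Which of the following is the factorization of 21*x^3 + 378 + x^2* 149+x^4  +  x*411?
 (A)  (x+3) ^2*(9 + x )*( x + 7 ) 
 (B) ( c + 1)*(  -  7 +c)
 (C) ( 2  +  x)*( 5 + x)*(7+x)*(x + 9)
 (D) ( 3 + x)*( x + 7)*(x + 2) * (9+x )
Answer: D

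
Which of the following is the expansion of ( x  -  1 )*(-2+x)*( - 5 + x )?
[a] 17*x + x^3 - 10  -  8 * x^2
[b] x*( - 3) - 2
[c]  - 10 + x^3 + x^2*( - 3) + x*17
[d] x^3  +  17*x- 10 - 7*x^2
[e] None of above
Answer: a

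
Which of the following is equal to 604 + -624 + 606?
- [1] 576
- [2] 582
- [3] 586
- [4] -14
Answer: 3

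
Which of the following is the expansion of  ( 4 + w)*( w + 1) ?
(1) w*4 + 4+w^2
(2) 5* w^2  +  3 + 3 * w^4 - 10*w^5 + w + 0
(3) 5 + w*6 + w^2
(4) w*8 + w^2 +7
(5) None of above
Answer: 5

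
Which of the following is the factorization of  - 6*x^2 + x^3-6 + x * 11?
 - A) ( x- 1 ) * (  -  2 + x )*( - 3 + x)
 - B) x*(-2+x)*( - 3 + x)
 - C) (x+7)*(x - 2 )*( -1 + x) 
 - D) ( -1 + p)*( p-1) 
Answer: A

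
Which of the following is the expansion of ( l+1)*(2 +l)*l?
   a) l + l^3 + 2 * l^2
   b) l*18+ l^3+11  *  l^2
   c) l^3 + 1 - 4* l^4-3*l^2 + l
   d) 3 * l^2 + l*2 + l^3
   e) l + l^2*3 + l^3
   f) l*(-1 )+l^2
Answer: d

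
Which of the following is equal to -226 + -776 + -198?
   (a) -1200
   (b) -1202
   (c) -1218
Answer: a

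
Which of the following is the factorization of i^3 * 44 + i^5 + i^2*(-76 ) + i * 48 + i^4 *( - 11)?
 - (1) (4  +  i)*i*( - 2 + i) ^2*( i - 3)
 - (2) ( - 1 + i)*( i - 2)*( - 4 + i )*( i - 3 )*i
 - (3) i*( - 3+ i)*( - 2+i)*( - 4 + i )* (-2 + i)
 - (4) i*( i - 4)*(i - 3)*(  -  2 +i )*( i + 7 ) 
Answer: 3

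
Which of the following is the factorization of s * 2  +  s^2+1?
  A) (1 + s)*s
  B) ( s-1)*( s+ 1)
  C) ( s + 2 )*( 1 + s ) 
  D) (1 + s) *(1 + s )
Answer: D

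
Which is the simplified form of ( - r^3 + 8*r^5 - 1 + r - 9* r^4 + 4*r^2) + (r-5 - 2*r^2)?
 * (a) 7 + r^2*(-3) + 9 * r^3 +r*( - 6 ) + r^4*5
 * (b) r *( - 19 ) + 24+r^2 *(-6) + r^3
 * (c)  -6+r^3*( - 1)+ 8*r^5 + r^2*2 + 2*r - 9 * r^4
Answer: c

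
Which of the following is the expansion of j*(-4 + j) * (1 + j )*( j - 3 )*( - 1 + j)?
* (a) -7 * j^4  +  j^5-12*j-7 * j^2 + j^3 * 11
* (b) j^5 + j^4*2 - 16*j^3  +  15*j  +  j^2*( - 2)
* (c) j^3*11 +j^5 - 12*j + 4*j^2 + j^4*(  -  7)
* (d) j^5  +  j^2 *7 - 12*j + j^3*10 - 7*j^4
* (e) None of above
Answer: e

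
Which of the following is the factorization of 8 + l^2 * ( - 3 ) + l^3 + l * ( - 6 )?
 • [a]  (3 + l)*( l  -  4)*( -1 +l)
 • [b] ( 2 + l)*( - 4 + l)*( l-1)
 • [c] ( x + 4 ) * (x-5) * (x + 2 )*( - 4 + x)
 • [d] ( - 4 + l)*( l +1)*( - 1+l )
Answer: b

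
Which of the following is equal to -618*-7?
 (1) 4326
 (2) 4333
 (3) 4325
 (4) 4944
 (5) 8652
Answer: 1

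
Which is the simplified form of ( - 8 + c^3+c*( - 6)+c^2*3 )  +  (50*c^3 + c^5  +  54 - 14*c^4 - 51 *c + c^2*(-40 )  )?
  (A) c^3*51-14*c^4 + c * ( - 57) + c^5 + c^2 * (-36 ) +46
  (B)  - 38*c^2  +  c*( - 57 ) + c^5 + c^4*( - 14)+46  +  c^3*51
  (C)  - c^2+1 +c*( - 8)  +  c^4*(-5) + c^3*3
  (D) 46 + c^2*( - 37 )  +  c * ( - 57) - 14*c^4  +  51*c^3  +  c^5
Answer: D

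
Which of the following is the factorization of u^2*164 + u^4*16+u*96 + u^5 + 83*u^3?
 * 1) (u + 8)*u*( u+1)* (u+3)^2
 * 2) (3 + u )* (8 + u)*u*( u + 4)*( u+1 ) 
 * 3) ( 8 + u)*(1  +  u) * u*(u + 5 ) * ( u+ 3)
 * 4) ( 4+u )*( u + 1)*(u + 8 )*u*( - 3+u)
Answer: 2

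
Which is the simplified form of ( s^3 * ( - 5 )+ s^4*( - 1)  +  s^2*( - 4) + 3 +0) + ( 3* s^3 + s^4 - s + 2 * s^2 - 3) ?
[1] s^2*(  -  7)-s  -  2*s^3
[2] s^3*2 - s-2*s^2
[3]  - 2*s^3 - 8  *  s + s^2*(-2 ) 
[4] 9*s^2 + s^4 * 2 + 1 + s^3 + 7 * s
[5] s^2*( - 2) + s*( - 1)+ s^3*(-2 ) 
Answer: 5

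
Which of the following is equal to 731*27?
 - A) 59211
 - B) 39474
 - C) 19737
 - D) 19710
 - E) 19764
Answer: C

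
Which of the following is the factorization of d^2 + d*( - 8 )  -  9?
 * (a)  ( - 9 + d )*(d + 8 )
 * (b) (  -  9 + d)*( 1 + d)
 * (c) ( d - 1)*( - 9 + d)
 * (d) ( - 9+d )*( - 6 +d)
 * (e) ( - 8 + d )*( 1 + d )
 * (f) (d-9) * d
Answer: b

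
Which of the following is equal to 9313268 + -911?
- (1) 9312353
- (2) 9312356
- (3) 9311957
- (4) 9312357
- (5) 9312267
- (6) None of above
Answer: 4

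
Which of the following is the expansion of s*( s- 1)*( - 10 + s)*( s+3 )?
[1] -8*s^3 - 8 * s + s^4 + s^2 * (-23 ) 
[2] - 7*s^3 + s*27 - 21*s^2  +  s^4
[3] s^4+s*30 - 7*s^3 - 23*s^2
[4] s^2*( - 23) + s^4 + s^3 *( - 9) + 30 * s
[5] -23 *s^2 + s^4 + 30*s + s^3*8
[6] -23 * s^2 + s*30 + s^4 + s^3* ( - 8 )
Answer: 6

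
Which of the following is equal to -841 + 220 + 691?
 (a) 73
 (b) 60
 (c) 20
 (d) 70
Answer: d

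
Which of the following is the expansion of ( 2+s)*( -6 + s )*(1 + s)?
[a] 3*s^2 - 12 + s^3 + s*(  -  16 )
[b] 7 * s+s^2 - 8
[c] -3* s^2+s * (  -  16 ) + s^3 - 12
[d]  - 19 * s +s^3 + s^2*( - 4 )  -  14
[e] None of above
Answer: c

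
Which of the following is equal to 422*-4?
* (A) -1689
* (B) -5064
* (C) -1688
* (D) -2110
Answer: C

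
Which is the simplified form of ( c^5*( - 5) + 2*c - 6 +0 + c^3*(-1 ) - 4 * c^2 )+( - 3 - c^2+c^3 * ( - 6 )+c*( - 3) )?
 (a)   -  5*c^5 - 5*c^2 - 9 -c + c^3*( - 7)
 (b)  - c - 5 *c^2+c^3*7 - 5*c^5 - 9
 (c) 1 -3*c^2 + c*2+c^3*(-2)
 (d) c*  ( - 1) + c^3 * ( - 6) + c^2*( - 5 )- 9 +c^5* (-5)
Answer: a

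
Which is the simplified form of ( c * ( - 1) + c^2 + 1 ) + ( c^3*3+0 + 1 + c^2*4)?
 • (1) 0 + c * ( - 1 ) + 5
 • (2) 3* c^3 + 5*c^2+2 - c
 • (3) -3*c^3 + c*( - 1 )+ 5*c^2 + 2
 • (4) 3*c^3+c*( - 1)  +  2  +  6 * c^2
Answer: 2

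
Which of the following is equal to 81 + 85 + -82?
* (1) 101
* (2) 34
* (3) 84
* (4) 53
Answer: 3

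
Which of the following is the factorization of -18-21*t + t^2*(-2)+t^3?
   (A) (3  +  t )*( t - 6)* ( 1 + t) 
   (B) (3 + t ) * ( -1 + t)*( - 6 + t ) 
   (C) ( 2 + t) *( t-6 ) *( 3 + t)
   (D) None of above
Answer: A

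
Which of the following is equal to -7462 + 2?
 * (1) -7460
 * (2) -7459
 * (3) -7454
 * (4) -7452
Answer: 1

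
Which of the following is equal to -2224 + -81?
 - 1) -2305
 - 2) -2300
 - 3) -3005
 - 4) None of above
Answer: 1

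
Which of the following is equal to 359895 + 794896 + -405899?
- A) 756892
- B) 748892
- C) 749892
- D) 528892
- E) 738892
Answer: B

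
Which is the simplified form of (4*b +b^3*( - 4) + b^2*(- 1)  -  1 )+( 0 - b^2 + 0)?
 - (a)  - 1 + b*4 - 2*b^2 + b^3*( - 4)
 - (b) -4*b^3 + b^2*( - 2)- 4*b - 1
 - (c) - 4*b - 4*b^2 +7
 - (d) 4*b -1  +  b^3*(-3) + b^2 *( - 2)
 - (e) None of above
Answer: a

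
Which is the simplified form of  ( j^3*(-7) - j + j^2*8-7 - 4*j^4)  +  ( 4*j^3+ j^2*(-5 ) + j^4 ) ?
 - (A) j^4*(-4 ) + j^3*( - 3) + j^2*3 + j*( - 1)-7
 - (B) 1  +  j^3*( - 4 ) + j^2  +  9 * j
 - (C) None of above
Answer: C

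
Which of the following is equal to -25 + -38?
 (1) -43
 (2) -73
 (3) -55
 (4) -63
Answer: 4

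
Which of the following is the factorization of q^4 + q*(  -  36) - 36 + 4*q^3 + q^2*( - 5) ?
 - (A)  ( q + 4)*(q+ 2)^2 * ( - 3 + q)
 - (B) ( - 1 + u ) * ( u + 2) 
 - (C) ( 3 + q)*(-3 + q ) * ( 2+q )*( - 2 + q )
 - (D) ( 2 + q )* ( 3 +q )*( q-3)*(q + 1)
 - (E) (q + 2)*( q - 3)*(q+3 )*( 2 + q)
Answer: E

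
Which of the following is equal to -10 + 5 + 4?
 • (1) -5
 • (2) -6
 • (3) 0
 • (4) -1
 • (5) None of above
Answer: 4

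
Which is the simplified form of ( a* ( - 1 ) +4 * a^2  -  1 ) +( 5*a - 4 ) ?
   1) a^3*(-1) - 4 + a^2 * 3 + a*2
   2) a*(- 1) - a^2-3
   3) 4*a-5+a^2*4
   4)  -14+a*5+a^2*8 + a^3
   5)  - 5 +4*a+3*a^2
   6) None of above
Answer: 3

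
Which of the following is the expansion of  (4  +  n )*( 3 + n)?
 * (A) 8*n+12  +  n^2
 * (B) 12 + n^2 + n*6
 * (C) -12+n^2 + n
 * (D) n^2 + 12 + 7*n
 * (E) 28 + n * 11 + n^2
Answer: D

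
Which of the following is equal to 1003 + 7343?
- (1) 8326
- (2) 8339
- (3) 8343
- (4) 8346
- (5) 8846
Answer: 4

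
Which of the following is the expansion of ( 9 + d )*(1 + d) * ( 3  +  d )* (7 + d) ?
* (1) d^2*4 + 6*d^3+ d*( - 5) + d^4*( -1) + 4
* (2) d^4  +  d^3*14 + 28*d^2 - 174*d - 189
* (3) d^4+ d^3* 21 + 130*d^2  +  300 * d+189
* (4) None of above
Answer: 4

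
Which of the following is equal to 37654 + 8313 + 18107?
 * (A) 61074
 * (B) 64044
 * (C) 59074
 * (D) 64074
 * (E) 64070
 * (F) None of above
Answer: D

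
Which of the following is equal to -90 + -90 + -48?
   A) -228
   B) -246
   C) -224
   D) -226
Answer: A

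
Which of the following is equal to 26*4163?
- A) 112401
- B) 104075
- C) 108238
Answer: C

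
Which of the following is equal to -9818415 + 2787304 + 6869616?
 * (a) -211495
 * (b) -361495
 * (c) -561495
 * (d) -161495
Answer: d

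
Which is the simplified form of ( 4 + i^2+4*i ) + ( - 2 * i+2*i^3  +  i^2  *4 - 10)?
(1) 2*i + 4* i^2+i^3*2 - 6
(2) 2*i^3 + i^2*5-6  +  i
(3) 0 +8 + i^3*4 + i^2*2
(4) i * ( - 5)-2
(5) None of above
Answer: 5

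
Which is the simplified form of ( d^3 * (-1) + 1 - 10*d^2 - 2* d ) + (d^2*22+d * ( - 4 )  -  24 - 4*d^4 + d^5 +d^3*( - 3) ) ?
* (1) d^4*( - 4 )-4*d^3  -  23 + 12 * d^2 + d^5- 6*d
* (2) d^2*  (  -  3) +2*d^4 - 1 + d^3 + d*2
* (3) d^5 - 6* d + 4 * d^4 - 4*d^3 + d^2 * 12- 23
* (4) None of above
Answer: 1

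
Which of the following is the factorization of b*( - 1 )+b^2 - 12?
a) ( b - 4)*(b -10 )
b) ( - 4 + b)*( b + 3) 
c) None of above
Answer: b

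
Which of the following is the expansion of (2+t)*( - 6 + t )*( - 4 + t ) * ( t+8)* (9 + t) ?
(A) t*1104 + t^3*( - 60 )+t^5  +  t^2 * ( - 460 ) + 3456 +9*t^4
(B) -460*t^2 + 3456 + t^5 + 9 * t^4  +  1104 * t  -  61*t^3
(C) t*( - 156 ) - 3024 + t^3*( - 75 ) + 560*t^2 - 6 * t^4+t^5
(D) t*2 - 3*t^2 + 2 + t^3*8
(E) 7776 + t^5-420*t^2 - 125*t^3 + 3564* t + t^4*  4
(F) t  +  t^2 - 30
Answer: A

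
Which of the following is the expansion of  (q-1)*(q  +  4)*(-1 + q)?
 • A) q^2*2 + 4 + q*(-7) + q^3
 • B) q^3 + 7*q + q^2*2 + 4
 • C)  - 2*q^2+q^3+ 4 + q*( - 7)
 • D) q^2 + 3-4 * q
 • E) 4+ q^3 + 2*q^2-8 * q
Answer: A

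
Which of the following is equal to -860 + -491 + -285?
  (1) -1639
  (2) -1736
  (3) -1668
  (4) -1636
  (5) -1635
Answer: 4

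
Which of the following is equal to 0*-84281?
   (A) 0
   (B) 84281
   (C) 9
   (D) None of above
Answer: A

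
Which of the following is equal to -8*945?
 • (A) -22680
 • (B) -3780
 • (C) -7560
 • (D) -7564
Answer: C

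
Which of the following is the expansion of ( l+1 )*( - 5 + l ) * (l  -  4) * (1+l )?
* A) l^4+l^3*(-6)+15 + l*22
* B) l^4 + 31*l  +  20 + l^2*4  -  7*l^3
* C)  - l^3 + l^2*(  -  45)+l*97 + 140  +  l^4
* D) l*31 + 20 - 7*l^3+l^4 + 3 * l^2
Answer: D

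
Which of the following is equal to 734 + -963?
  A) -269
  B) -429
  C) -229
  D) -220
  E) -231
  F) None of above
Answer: C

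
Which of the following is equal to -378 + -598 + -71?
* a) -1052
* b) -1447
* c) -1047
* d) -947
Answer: c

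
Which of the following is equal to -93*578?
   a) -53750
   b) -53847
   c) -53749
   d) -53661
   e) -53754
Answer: e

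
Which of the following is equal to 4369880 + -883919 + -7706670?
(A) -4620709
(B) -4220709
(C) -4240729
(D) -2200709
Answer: B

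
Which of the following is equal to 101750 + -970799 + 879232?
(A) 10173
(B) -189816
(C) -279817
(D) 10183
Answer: D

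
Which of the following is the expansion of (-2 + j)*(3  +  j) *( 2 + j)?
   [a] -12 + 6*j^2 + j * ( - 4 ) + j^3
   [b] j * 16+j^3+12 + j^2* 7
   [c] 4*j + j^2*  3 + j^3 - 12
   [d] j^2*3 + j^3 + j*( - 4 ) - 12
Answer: d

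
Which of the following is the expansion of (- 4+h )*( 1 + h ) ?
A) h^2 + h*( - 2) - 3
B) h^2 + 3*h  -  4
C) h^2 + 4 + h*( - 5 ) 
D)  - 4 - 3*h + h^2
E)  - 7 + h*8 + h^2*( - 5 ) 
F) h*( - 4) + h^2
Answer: D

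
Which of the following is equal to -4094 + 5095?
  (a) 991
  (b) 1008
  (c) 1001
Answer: c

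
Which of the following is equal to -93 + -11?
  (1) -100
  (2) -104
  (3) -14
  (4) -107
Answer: 2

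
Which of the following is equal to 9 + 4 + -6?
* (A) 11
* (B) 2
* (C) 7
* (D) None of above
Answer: C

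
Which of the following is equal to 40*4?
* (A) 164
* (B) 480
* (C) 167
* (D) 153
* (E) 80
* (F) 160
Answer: F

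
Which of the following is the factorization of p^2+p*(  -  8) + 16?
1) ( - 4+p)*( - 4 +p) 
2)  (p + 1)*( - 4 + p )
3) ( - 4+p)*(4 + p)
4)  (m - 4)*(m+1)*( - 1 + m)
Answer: 1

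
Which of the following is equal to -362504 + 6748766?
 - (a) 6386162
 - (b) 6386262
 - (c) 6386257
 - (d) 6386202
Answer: b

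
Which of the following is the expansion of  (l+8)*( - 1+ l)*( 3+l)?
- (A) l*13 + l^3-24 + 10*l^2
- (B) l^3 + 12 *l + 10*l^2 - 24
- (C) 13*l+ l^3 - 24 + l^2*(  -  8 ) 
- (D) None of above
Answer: A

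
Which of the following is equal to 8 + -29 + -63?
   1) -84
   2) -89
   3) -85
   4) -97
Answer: 1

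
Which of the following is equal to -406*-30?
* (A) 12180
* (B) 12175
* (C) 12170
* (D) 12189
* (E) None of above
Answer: A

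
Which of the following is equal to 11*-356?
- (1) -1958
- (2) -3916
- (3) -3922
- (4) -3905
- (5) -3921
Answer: 2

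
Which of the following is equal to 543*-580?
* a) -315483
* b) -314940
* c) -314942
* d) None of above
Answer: b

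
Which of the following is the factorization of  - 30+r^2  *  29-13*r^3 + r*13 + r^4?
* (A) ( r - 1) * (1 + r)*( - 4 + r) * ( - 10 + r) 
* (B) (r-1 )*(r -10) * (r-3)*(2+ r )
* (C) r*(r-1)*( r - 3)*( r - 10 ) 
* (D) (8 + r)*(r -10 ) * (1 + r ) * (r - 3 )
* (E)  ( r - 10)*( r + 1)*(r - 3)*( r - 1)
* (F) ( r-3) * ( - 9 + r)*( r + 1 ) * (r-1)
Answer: E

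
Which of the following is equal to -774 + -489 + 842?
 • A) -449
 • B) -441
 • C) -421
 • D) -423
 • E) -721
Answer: C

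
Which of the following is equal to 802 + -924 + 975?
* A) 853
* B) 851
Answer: A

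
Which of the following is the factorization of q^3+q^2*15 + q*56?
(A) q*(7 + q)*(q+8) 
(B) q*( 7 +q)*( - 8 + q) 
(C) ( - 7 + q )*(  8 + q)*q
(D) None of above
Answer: A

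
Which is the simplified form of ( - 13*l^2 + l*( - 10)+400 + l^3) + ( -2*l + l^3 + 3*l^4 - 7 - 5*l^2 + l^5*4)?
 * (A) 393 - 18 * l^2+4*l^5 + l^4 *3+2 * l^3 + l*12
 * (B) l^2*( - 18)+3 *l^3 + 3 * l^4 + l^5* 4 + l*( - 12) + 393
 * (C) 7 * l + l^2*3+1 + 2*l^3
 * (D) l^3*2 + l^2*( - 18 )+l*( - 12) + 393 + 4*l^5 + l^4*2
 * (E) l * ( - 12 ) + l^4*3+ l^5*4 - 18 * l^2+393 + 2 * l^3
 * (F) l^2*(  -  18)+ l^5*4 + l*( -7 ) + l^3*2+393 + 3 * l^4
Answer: E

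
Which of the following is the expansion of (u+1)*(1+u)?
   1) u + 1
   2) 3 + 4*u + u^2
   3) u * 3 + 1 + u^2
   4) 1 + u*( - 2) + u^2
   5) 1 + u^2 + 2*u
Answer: 5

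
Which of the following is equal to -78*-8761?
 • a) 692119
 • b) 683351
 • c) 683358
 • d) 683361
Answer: c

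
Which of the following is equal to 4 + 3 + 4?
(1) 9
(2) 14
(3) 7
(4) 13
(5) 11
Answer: 5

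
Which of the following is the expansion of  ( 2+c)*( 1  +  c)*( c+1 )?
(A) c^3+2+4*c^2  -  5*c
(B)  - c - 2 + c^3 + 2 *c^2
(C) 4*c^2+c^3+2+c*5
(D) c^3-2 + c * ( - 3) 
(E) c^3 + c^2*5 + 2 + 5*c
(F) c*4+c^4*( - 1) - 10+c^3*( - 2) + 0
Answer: C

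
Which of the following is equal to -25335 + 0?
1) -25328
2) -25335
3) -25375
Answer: 2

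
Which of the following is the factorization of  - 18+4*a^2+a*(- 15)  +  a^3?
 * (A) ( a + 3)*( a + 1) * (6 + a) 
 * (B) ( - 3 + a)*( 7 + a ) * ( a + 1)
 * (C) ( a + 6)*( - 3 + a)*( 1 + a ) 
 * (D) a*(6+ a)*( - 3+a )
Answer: C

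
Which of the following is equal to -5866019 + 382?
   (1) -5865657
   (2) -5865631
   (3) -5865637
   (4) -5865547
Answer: 3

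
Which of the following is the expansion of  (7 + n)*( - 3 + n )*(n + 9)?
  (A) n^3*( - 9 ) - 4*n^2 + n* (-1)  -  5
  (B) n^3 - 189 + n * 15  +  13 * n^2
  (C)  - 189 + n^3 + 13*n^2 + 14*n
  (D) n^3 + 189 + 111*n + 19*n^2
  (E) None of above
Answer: B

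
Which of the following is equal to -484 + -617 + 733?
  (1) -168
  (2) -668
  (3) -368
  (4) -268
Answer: 3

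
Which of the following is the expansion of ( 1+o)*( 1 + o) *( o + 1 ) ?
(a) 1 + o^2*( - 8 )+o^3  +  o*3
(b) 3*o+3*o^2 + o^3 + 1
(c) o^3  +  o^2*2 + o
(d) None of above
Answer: b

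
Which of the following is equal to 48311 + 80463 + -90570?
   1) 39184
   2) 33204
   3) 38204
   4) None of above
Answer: 3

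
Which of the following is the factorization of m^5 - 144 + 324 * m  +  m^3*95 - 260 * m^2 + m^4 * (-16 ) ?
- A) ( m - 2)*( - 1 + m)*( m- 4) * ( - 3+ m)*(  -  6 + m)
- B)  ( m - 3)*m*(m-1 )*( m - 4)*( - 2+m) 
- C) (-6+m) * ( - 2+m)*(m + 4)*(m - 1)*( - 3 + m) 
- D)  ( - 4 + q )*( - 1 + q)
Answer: A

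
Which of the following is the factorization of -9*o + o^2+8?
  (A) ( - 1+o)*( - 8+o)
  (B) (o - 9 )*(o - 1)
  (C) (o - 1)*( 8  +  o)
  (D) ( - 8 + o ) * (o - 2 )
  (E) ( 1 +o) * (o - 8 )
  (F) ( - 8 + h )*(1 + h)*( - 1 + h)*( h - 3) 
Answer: A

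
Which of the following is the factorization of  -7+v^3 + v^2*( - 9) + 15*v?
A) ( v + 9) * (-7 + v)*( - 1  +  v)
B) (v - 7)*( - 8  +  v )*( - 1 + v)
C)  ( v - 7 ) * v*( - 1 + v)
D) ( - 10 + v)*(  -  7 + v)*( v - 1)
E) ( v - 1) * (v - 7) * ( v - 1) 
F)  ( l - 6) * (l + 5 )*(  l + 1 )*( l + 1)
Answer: E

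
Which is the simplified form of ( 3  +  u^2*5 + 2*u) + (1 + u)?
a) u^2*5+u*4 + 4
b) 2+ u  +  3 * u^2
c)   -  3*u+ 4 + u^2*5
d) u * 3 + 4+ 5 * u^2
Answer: d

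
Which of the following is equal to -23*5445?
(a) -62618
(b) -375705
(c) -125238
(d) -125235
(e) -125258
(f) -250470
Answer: d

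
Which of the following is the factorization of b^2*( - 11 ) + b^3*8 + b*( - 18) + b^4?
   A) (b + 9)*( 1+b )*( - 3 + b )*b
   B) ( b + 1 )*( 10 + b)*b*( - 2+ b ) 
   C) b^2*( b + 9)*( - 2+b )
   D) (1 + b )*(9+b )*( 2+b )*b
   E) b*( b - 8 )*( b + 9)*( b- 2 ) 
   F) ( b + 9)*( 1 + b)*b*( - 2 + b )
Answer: F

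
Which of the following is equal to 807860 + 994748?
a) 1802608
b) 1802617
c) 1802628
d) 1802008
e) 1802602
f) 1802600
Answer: a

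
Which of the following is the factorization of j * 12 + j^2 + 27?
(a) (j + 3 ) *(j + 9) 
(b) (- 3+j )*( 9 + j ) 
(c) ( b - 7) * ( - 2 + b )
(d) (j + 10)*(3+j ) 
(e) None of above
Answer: a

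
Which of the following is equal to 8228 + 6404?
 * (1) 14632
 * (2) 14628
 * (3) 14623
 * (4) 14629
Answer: 1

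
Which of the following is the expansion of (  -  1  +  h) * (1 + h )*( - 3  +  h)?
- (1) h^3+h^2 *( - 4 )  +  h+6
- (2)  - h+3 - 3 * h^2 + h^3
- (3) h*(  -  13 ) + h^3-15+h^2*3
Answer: 2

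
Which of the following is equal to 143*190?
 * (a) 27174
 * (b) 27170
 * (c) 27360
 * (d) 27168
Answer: b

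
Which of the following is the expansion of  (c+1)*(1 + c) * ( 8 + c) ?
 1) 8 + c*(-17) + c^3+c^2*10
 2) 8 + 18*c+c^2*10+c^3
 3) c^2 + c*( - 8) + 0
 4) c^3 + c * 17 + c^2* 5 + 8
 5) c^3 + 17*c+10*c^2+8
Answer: 5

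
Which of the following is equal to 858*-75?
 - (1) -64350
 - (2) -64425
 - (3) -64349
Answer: 1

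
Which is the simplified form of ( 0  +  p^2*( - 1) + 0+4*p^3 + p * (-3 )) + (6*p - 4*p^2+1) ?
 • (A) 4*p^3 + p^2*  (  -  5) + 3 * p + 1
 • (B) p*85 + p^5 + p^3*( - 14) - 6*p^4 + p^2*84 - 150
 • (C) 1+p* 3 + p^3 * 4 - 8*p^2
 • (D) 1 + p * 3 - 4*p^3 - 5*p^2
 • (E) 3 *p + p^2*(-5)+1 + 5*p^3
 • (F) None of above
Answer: A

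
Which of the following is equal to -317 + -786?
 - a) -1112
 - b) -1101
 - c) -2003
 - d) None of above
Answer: d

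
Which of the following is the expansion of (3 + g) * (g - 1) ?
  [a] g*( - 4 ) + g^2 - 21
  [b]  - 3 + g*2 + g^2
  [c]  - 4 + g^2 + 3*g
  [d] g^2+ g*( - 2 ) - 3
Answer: b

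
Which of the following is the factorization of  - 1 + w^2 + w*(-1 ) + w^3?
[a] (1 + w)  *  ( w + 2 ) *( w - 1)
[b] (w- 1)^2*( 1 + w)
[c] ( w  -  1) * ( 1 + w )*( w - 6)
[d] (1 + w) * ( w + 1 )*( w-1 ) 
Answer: d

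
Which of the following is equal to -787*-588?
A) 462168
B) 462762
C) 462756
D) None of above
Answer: C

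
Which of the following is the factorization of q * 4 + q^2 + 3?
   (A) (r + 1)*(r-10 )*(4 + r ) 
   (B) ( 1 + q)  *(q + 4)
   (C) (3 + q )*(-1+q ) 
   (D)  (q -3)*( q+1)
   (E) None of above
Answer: E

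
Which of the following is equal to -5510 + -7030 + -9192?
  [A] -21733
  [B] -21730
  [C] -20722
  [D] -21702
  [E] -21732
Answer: E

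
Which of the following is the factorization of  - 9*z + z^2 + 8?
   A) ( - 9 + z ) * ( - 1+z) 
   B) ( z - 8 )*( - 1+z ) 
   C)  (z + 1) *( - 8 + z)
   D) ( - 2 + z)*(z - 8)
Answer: B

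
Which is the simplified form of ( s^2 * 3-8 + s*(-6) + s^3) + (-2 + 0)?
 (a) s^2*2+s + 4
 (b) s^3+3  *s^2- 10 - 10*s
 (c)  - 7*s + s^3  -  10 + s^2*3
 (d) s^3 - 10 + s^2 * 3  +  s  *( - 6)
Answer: d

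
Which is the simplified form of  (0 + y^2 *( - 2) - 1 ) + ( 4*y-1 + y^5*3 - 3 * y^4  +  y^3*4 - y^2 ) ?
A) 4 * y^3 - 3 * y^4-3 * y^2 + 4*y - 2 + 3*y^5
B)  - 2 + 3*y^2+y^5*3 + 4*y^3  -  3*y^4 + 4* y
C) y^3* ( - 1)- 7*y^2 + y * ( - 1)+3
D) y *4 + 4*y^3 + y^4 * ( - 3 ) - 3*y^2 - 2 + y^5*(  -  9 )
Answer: A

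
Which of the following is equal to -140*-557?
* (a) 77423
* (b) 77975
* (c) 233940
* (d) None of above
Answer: d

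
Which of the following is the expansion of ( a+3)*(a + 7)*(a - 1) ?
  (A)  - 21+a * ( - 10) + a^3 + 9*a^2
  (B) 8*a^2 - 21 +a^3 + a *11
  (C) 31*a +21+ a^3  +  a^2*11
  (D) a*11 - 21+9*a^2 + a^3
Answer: D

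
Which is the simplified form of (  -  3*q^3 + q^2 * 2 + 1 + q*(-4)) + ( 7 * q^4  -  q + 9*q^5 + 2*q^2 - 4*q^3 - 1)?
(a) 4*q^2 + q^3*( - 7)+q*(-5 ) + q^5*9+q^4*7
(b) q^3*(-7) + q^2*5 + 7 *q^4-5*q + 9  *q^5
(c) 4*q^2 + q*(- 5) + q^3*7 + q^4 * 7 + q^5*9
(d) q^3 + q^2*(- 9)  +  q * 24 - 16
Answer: a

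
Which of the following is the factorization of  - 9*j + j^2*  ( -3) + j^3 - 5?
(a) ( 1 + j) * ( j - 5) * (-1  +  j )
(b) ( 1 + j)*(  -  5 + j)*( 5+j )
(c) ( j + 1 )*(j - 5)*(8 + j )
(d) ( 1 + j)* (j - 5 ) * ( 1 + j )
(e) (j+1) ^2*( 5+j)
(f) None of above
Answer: d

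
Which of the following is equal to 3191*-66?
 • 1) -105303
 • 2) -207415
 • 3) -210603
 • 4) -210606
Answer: 4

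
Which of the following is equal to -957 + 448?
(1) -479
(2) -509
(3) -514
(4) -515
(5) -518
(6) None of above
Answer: 2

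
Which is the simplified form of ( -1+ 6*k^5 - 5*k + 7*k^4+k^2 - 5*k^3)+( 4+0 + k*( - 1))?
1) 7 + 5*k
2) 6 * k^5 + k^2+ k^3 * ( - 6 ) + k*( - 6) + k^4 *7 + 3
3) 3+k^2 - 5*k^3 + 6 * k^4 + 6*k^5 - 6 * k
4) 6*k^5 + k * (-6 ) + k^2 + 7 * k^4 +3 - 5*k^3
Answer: 4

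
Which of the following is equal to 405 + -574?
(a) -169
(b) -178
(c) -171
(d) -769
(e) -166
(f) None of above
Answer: a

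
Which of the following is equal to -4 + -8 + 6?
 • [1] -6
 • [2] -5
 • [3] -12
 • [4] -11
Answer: 1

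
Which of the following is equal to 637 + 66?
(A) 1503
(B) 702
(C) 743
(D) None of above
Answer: D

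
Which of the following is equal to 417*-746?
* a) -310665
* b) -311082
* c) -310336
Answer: b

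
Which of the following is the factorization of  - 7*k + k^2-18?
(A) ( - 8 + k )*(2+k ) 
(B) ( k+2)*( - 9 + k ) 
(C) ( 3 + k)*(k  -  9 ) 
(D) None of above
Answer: B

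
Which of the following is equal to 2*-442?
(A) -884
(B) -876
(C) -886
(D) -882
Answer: A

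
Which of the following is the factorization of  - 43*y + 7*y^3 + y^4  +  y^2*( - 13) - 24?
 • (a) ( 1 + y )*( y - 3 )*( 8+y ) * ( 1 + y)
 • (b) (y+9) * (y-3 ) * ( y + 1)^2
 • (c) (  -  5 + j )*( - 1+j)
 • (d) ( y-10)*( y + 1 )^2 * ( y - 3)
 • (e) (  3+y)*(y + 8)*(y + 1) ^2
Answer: a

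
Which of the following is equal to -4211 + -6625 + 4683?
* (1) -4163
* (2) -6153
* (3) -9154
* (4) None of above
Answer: 2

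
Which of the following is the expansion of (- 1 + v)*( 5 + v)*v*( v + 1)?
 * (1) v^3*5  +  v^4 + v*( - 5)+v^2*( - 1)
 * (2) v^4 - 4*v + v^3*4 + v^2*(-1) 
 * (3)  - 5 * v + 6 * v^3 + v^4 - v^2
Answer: 1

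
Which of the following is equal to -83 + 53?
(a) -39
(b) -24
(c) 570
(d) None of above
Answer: d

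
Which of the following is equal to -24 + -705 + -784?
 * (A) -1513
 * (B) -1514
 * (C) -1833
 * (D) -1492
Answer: A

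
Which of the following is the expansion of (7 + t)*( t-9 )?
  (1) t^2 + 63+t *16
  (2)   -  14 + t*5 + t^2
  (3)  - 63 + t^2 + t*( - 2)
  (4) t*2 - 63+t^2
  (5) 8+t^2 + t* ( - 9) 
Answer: 3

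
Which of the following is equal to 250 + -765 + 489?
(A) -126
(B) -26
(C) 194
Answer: B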